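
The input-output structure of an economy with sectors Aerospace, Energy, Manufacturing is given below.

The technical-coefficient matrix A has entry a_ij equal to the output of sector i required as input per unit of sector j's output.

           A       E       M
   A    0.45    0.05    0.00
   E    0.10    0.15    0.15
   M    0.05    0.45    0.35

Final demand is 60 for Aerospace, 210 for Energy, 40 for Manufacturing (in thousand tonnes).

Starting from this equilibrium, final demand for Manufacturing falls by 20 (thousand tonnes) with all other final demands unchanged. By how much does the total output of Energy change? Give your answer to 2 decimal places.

I − A =
  [   0.55    -0.05     0.00]
  [  -0.10     0.85    -0.15]
  [  -0.05    -0.45     0.65]
Cofactors of I−A, C_ij = (−1)^(i+j)·(minor ij) (rows/columns in the sector order above):
  C_11 = (0.85)(0.65) − (-0.15)(-0.45) = 0.4850
  C_12 = −[(-0.10)(0.65) − (-0.15)(-0.05)] = 0.0725
  C_13 = (-0.10)(-0.45) − (0.85)(-0.05) = 0.0875
  C_21 = −[(-0.05)(0.65) − (0.00)(-0.45)] = 0.0325
  C_22 = (0.55)(0.65) − (0.00)(-0.05) = 0.3575
  C_23 = −[(0.55)(-0.45) − (-0.05)(-0.05)] = 0.2500
  C_31 = (-0.05)(-0.15) − (0.00)(0.85) = 0.0075
  C_32 = −[(0.55)(-0.15) − (0.00)(-0.10)] = 0.0825
  C_33 = (0.55)(0.85) − (-0.05)(-0.10) = 0.4625
det(I−A) = Σ_j (I−A)_1j·C_1j = (0.55)(0.4850) + (-0.05)(0.0725) + (0.00)(0.0875) = 0.263125
adj(I−A) = Cᵀ =
  [ 0.4850   0.0325   0.0075]
  [ 0.0725   0.3575   0.0825]
  [ 0.0875   0.2500   0.4625]
(I − A)⁻¹ = adj(I−A) / det(I−A) ≈
  [   1.8432     0.1235     0.0285]
  [   0.2755     1.3587     0.3135]
  [   0.3325     0.9501     1.7577]
Δx = (I − A)⁻¹ Δd with Δd having -20 in the Manufacturing component and 0 elsewhere.
So Δx_E = L_EM · (-20), where L_EM = adj(I−A)_EM / det(I−A) = 0.0825 / 0.263125.
Δx_E = 0.0825 × (-20) / 0.263125 = -1.65 / 0.263125 ≈ -6.27.

Δx_E = -6.27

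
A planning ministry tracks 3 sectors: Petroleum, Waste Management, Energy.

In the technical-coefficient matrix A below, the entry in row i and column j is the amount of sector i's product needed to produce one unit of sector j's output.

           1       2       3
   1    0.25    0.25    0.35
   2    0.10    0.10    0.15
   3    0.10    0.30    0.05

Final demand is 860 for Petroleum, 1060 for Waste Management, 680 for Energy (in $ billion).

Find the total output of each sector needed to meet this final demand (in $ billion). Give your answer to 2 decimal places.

x_1 = 2415.15, x_2 = 1697.12, x_3 = 1505.95

I − A =
  [   0.75    -0.25    -0.35]
  [  -0.10     0.90    -0.15]
  [  -0.10    -0.30     0.95]
Cofactors of I−A, C_ij = (−1)^(i+j)·(minor ij) (rows/columns in the sector order above):
  C_11 = (0.90)(0.95) − (-0.15)(-0.30) = 0.8100
  C_12 = −[(-0.10)(0.95) − (-0.15)(-0.10)] = 0.1100
  C_13 = (-0.10)(-0.30) − (0.90)(-0.10) = 0.1200
  C_21 = −[(-0.25)(0.95) − (-0.35)(-0.30)] = 0.3425
  C_22 = (0.75)(0.95) − (-0.35)(-0.10) = 0.6775
  C_23 = −[(0.75)(-0.30) − (-0.25)(-0.10)] = 0.2500
  C_31 = (-0.25)(-0.15) − (-0.35)(0.90) = 0.3525
  C_32 = −[(0.75)(-0.15) − (-0.35)(-0.10)] = 0.1475
  C_33 = (0.75)(0.90) − (-0.25)(-0.10) = 0.6500
det(I−A) = Σ_j (I−A)_1j·C_1j = (0.75)(0.8100) + (-0.25)(0.1100) + (-0.35)(0.1200) = 0.5380
adj(I−A) = Cᵀ =
  [ 0.8100   0.3425   0.3525]
  [ 0.1100   0.6775   0.1475]
  [ 0.1200   0.2500   0.6500]
(I − A)⁻¹ = adj(I−A) / det(I−A) ≈
  [   1.5056     0.6366     0.6552]
  [   0.2045     1.2593     0.2742]
  [   0.2230     0.4647     1.2082]
x = (I − A)⁻¹ d = adj(I−A)·d / det(I−A), with det(I−A) = 0.5380:
  x_1 = (0.8100·860 + 0.3425·1060 + 0.3525·680) / 0.5380 = 1299.35 / 0.5380 ≈ 2415.15
  x_2 = (0.1100·860 + 0.6775·1060 + 0.1475·680) / 0.5380 = 913.05 / 0.5380 ≈ 1697.12
  x_3 = (0.1200·860 + 0.2500·1060 + 0.6500·680) / 0.5380 = 810.20 / 0.5380 ≈ 1505.95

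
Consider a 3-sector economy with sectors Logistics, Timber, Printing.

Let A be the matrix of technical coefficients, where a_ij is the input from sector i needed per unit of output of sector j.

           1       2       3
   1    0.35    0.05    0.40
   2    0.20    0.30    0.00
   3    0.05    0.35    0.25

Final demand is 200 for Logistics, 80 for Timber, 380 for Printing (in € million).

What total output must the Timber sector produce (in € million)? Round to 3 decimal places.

x_2 = 335.219

I − A =
  [   0.65    -0.05    -0.40]
  [  -0.20     0.70     0.00]
  [  -0.05    -0.35     0.75]
Cofactors of I−A, C_ij = (−1)^(i+j)·(minor ij) (rows/columns in the sector order above):
  C_11 = (0.70)(0.75) − (0.00)(-0.35) = 0.5250
  C_12 = −[(-0.20)(0.75) − (0.00)(-0.05)] = 0.1500
  C_13 = (-0.20)(-0.35) − (0.70)(-0.05) = 0.1050
  C_21 = −[(-0.05)(0.75) − (-0.40)(-0.35)] = 0.1775
  C_22 = (0.65)(0.75) − (-0.40)(-0.05) = 0.4675
  C_23 = −[(0.65)(-0.35) − (-0.05)(-0.05)] = 0.2300
  C_31 = (-0.05)(0.00) − (-0.40)(0.70) = 0.2800
  C_32 = −[(0.65)(0.00) − (-0.40)(-0.20)] = 0.0800
  C_33 = (0.65)(0.70) − (-0.05)(-0.20) = 0.4450
det(I−A) = Σ_j (I−A)_1j·C_1j = (0.65)(0.5250) + (-0.05)(0.1500) + (-0.40)(0.1050) = 0.29175
adj(I−A) = Cᵀ =
  [ 0.5250   0.1775   0.2800]
  [ 0.1500   0.4675   0.0800]
  [ 0.1050   0.2300   0.4450]
(I − A)⁻¹ = adj(I−A) / det(I−A) ≈
  [   1.7995     0.6084     0.9597]
  [   0.5141     1.6024     0.2742]
  [   0.3599     0.7883     1.5253]
x = (I − A)⁻¹ d = adj(I−A)·d / det(I−A), with det(I−A) = 0.29175:
  x_1 = (0.5250·200 + 0.1775·80 + 0.2800·380) / 0.29175 = 225.60 / 0.29175 ≈ 773.265
  x_2 = (0.1500·200 + 0.4675·80 + 0.0800·380) / 0.29175 = 97.80 / 0.29175 ≈ 335.219
  x_3 = (0.1050·200 + 0.2300·80 + 0.4450·380) / 0.29175 = 208.50 / 0.29175 ≈ 714.653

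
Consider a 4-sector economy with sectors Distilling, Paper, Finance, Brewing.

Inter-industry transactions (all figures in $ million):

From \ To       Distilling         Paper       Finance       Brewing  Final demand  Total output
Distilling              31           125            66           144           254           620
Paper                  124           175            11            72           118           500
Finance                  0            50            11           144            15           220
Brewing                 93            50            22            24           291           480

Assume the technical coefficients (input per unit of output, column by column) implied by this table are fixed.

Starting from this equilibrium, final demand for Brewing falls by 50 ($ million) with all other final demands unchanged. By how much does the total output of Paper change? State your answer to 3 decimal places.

Δx_2 = -26.900

Technical coefficients a_ij = z_ij / X_j:
  a_11 = 31/620 = 0.05, a_21 = 124/620 = 0.20, a_31 = 0/620 = 0.00, a_41 = 93/620 = 0.15
  a_12 = 125/500 = 0.25, a_22 = 175/500 = 0.35, a_32 = 50/500 = 0.10, a_42 = 50/500 = 0.10
  a_13 = 66/220 = 0.30, a_23 = 11/220 = 0.05, a_33 = 11/220 = 0.05, a_43 = 22/220 = 0.10
  a_14 = 144/480 = 0.30, a_24 = 72/480 = 0.15, a_34 = 144/480 = 0.30, a_44 = 24/480 = 0.05
I − A =
  [   0.95    -0.25    -0.30    -0.30]
  [  -0.20     0.65    -0.05    -0.15]
  [   0.00    -0.10     0.95    -0.30]
  [  -0.15    -0.10    -0.10     0.95]
Compute the cofactors C_ij = (−1)^(i+j)·(3×3 minor ij) of I−A; the adjugate is their transpose:
adj(I−A) = Cᵀ =
  [ 0.545125   0.287125   0.217375   0.286125]
  [ 0.198125   0.772625   0.126875   0.224625]
  [ 0.056500   0.125500   0.484000   0.190500]
  [ 0.112875   0.139875   0.098625   0.528375]
det(I−A) = Σ_j (I−A)_1j·C_1j = (0.95)(0.545125) + (-0.25)(0.198125) + (-0.30)(0.056500) + (-0.30)(0.112875) = 0.417525
(I − A)⁻¹ = adj(I−A) / det(I−A) ≈
  [   1.3056     0.6877     0.5206     0.6853]
  [   0.4745     1.8505     0.3039     0.5380]
  [   0.1353     0.3006     1.1592     0.4563]
  [   0.2703     0.3350     0.2362     1.2655]
Δx = (I − A)⁻¹ Δd with Δd having -50 in the Brewing component and 0 elsewhere.
So Δx_2 = L_24 · (-50), where L_24 = adj(I−A)_24 / det(I−A) = 0.224625 / 0.417525.
Δx_2 = 0.224625 × (-50) / 0.417525 = -11.23125 / 0.417525 ≈ -26.900.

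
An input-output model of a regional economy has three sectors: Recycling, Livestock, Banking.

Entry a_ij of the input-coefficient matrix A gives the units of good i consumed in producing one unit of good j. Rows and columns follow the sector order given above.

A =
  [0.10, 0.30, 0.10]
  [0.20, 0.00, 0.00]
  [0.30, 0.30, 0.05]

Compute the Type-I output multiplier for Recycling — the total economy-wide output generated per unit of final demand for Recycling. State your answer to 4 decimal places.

I − A =
  [   0.90    -0.30    -0.10]
  [  -0.20     1.00     0.00]
  [  -0.30    -0.30     0.95]
Cofactors of I−A, C_ij = (−1)^(i+j)·(minor ij) (rows/columns in the sector order above):
  C_11 = (1.00)(0.95) − (0.00)(-0.30) = 0.9500
  C_12 = −[(-0.20)(0.95) − (0.00)(-0.30)] = 0.1900
  C_13 = (-0.20)(-0.30) − (1.00)(-0.30) = 0.3600
  C_21 = −[(-0.30)(0.95) − (-0.10)(-0.30)] = 0.3150
  C_22 = (0.90)(0.95) − (-0.10)(-0.30) = 0.8250
  C_23 = −[(0.90)(-0.30) − (-0.30)(-0.30)] = 0.3600
  C_31 = (-0.30)(0.00) − (-0.10)(1.00) = 0.1000
  C_32 = −[(0.90)(0.00) − (-0.10)(-0.20)] = 0.0200
  C_33 = (0.90)(1.00) − (-0.30)(-0.20) = 0.8400
det(I−A) = Σ_j (I−A)_1j·C_1j = (0.90)(0.9500) + (-0.30)(0.1900) + (-0.10)(0.3600) = 0.7620
adj(I−A) = Cᵀ =
  [ 0.9500   0.3150   0.1000]
  [ 0.1900   0.8250   0.0200]
  [ 0.3600   0.3600   0.8400]
(I − A)⁻¹ = adj(I−A) / det(I−A) ≈
  [   1.24672     0.41339     0.13123]
  [   0.24934     1.08268     0.02625]
  [   0.47244     0.47244     1.10236]
The output multiplier for sector j is the column-j sum of the Leontief inverse (I − A)⁻¹ = adj(I−A) / det(I−A).
Column R of adj(I−A): (0.9500, 0.1900, 0.3600); det(I−A) = 0.7620.
m_R = (0.9500 + 0.1900 + 0.3600) / 0.7620 = 1.50 / 0.7620 ≈ 1.9685.

m_R = 1.9685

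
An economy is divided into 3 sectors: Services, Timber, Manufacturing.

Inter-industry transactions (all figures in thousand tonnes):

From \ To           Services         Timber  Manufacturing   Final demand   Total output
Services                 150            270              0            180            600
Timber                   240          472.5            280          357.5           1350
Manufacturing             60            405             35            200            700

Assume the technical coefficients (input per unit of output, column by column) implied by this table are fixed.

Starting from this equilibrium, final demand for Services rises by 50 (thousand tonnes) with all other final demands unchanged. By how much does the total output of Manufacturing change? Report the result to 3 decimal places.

Δx_3 = 31.993

Technical coefficients a_ij = z_ij / X_j:
  a_11 = 150/600 = 0.25, a_21 = 240/600 = 0.40, a_31 = 60/600 = 0.10
  a_12 = 270/1350 = 0.20, a_22 = 472.5/1350 = 0.35, a_32 = 405/1350 = 0.30
  a_13 = 0/700 = 0.00, a_23 = 280/700 = 0.40, a_33 = 35/700 = 0.05
I − A =
  [   0.75    -0.20     0.00]
  [  -0.40     0.65    -0.40]
  [  -0.10    -0.30     0.95]
Cofactors of I−A, C_ij = (−1)^(i+j)·(minor ij) (rows/columns in the sector order above):
  C_11 = (0.65)(0.95) − (-0.40)(-0.30) = 0.4975
  C_12 = −[(-0.40)(0.95) − (-0.40)(-0.10)] = 0.4200
  C_13 = (-0.40)(-0.30) − (0.65)(-0.10) = 0.1850
  C_21 = −[(-0.20)(0.95) − (0.00)(-0.30)] = 0.1900
  C_22 = (0.75)(0.95) − (0.00)(-0.10) = 0.7125
  C_23 = −[(0.75)(-0.30) − (-0.20)(-0.10)] = 0.2450
  C_31 = (-0.20)(-0.40) − (0.00)(0.65) = 0.0800
  C_32 = −[(0.75)(-0.40) − (0.00)(-0.40)] = 0.3000
  C_33 = (0.75)(0.65) − (-0.20)(-0.40) = 0.4075
det(I−A) = Σ_j (I−A)_1j·C_1j = (0.75)(0.4975) + (-0.20)(0.4200) + (0.00)(0.1850) = 0.289125
adj(I−A) = Cᵀ =
  [ 0.4975   0.1900   0.0800]
  [ 0.4200   0.7125   0.3000]
  [ 0.1850   0.2450   0.4075]
(I − A)⁻¹ = adj(I−A) / det(I−A) ≈
  [   1.7207     0.6572     0.2767]
  [   1.4527     2.4643     1.0376]
  [   0.6399     0.8474     1.4094]
Δx = (I − A)⁻¹ Δd with Δd having +50 in the Services component and 0 elsewhere.
So Δx_3 = L_31 · (+50), where L_31 = adj(I−A)_31 / det(I−A) = 0.1850 / 0.289125.
Δx_3 = 0.1850 × (+50) / 0.289125 = 9.25 / 0.289125 ≈ 31.993.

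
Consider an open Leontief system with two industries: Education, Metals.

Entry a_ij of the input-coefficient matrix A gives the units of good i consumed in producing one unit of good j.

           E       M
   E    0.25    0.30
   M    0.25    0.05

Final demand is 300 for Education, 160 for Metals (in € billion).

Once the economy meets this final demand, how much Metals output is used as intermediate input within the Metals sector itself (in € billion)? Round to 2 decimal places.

I − A =
  [   0.75    -0.30]
  [  -0.25     0.95]
det(I−A) = (0.75)(0.95) − (-0.30)(-0.25) = 0.6375
adj(I−A) = [[0.95, 0.30], [0.25, 0.75]]
(I − A)⁻¹ = adj(I−A) / det(I−A) ≈
  [   1.4902     0.4706]
  [   0.3922     1.1765]
First solve x = (I − A)⁻¹ d = adj(I−A)·d / det(I−A); in particular x_M = (0.25·300 + 0.75·160) / 0.6375 = 195.00 / 0.6375 ≈ 305.8824.
Intermediate flow from M to M: z_MM = a_MM · x_M = 0.05 × 195.00 / 0.6375 = 9.75 / 0.6375 ≈ 15.29.

z_MM = 15.29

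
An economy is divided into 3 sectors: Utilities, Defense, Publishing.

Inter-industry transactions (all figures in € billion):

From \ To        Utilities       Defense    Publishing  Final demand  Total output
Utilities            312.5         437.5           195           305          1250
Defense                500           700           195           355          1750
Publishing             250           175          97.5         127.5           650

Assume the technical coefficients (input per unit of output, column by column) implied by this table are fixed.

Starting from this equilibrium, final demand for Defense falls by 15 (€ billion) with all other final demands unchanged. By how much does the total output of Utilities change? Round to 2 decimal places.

Technical coefficients a_ij = z_ij / X_j:
  a_UU = 312.5/1250 = 0.25, a_DU = 500/1250 = 0.40, a_PU = 250/1250 = 0.20
  a_UD = 437.5/1750 = 0.25, a_DD = 700/1750 = 0.40, a_PD = 175/1750 = 0.10
  a_UP = 195/650 = 0.30, a_DP = 195/650 = 0.30, a_PP = 97.5/650 = 0.15
I − A =
  [   0.75    -0.25    -0.30]
  [  -0.40     0.60    -0.30]
  [  -0.20    -0.10     0.85]
Cofactors of I−A, C_ij = (−1)^(i+j)·(minor ij) (rows/columns in the sector order above):
  C_11 = (0.60)(0.85) − (-0.30)(-0.10) = 0.4800
  C_12 = −[(-0.40)(0.85) − (-0.30)(-0.20)] = 0.4000
  C_13 = (-0.40)(-0.10) − (0.60)(-0.20) = 0.1600
  C_21 = −[(-0.25)(0.85) − (-0.30)(-0.10)] = 0.2425
  C_22 = (0.75)(0.85) − (-0.30)(-0.20) = 0.5775
  C_23 = −[(0.75)(-0.10) − (-0.25)(-0.20)] = 0.1250
  C_31 = (-0.25)(-0.30) − (-0.30)(0.60) = 0.2550
  C_32 = −[(0.75)(-0.30) − (-0.30)(-0.40)] = 0.3450
  C_33 = (0.75)(0.60) − (-0.25)(-0.40) = 0.3500
det(I−A) = Σ_j (I−A)_1j·C_1j = (0.75)(0.4800) + (-0.25)(0.4000) + (-0.30)(0.1600) = 0.2120
adj(I−A) = Cᵀ =
  [ 0.4800   0.2425   0.2550]
  [ 0.4000   0.5775   0.3450]
  [ 0.1600   0.1250   0.3500]
(I − A)⁻¹ = adj(I−A) / det(I−A) ≈
  [   2.2642     1.1439     1.2028]
  [   1.8868     2.7241     1.6274]
  [   0.7547     0.5896     1.6509]
Δx = (I − A)⁻¹ Δd with Δd having -15 in the Defense component and 0 elsewhere.
So Δx_U = L_UD · (-15), where L_UD = adj(I−A)_UD / det(I−A) = 0.2425 / 0.2120.
Δx_U = 0.2425 × (-15) / 0.2120 = -3.6375 / 0.2120 ≈ -17.16.

Δx_U = -17.16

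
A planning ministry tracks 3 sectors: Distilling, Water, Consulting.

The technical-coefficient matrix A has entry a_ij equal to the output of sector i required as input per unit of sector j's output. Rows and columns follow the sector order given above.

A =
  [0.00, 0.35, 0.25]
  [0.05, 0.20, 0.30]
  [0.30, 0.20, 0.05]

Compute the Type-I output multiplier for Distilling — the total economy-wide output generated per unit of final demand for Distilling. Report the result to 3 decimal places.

m_1 = 1.845

I − A =
  [   1.00    -0.35    -0.25]
  [  -0.05     0.80    -0.30]
  [  -0.30    -0.20     0.95]
Cofactors of I−A, C_ij = (−1)^(i+j)·(minor ij) (rows/columns in the sector order above):
  C_11 = (0.80)(0.95) − (-0.30)(-0.20) = 0.7000
  C_12 = −[(-0.05)(0.95) − (-0.30)(-0.30)] = 0.1375
  C_13 = (-0.05)(-0.20) − (0.80)(-0.30) = 0.2500
  C_21 = −[(-0.35)(0.95) − (-0.25)(-0.20)] = 0.3825
  C_22 = (1.00)(0.95) − (-0.25)(-0.30) = 0.8750
  C_23 = −[(1.00)(-0.20) − (-0.35)(-0.30)] = 0.3050
  C_31 = (-0.35)(-0.30) − (-0.25)(0.80) = 0.3050
  C_32 = −[(1.00)(-0.30) − (-0.25)(-0.05)] = 0.3125
  C_33 = (1.00)(0.80) − (-0.35)(-0.05) = 0.7825
det(I−A) = Σ_j (I−A)_1j·C_1j = (1.00)(0.7000) + (-0.35)(0.1375) + (-0.25)(0.2500) = 0.589375
adj(I−A) = Cᵀ =
  [ 0.7000   0.3825   0.3050]
  [ 0.1375   0.8750   0.3125]
  [ 0.2500   0.3050   0.7825]
(I − A)⁻¹ = adj(I−A) / det(I−A) ≈
  [   1.1877     0.6490     0.5175]
  [   0.2333     1.4846     0.5302]
  [   0.4242     0.5175     1.3277]
The output multiplier for sector j is the column-j sum of the Leontief inverse (I − A)⁻¹ = adj(I−A) / det(I−A).
Column 1 of adj(I−A): (0.7000, 0.1375, 0.2500); det(I−A) = 0.589375.
m_1 = (0.7000 + 0.1375 + 0.2500) / 0.589375 = 1.0875 / 0.589375 ≈ 1.845.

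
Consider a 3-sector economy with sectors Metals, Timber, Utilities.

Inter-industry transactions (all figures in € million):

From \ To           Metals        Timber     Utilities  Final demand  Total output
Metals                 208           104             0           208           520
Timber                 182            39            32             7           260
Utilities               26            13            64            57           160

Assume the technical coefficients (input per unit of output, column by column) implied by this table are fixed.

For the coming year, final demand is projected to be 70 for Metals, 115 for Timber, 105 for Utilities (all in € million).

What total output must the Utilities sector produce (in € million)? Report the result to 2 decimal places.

Technical coefficients a_ij = z_ij / X_j:
  a_MM = 208/520 = 0.40, a_TM = 182/520 = 0.35, a_UM = 26/520 = 0.05
  a_MT = 104/260 = 0.40, a_TT = 39/260 = 0.15, a_UT = 13/260 = 0.05
  a_MU = 0/160 = 0.00, a_TU = 32/160 = 0.20, a_UU = 64/160 = 0.40
I − A =
  [   0.60    -0.40     0.00]
  [  -0.35     0.85    -0.20]
  [  -0.05    -0.05     0.60]
Cofactors of I−A, C_ij = (−1)^(i+j)·(minor ij) (rows/columns in the sector order above):
  C_11 = (0.85)(0.60) − (-0.20)(-0.05) = 0.5000
  C_12 = −[(-0.35)(0.60) − (-0.20)(-0.05)] = 0.2200
  C_13 = (-0.35)(-0.05) − (0.85)(-0.05) = 0.0600
  C_21 = −[(-0.40)(0.60) − (0.00)(-0.05)] = 0.2400
  C_22 = (0.60)(0.60) − (0.00)(-0.05) = 0.3600
  C_23 = −[(0.60)(-0.05) − (-0.40)(-0.05)] = 0.0500
  C_31 = (-0.40)(-0.20) − (0.00)(0.85) = 0.0800
  C_32 = −[(0.60)(-0.20) − (0.00)(-0.35)] = 0.1200
  C_33 = (0.60)(0.85) − (-0.40)(-0.35) = 0.3700
det(I−A) = Σ_j (I−A)_1j·C_1j = (0.60)(0.5000) + (-0.40)(0.2200) + (0.00)(0.0600) = 0.2120
adj(I−A) = Cᵀ =
  [ 0.5000   0.2400   0.0800]
  [ 0.2200   0.3600   0.1200]
  [ 0.0600   0.0500   0.3700]
(I − A)⁻¹ = adj(I−A) / det(I−A) ≈
  [   2.3585     1.1321     0.3774]
  [   1.0377     1.6981     0.5660]
  [   0.2830     0.2358     1.7453]
x = (I − A)⁻¹ d = adj(I−A)·d / det(I−A), with det(I−A) = 0.2120:
  x_M = (0.5000·70 + 0.2400·115 + 0.0800·105) / 0.2120 = 71.00 / 0.2120 ≈ 334.91
  x_T = (0.2200·70 + 0.3600·115 + 0.1200·105) / 0.2120 = 69.40 / 0.2120 ≈ 327.36
  x_U = (0.0600·70 + 0.0500·115 + 0.3700·105) / 0.2120 = 48.80 / 0.2120 ≈ 230.19

x_U = 230.19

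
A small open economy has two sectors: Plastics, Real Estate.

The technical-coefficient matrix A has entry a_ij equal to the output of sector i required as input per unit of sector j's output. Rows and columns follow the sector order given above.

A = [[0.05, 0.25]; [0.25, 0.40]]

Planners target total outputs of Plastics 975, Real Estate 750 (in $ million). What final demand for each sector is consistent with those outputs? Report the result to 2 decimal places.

I − A =
  [   0.95    -0.25]
  [  -0.25     0.60]
d = (I − A) x:
  d_P = (+0.95)·975 + (-0.25)·750 = 738.75
  d_R = (-0.25)·975 + (+0.60)·750 = 206.25

d_P = 738.75, d_R = 206.25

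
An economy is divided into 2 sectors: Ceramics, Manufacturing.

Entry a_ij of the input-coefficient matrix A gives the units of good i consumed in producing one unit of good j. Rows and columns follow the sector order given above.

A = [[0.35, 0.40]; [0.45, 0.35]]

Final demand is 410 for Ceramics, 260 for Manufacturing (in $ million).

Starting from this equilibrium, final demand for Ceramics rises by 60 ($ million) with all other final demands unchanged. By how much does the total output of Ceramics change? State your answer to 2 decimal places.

I − A =
  [   0.65    -0.40]
  [  -0.45     0.65]
det(I−A) = (0.65)(0.65) − (-0.40)(-0.45) = 0.2425
adj(I−A) = [[0.65, 0.40], [0.45, 0.65]]
(I − A)⁻¹ = adj(I−A) / det(I−A) ≈
  [   2.6804     1.6495]
  [   1.8557     2.6804]
Δx = (I − A)⁻¹ Δd with Δd having +60 in the Ceramics component and 0 elsewhere.
So Δx_C = L_CC · (+60), where L_CC = adj(I−A)_CC / det(I−A) = 0.65 / 0.2425.
Δx_C = 0.65 × (+60) / 0.2425 = 39.00 / 0.2425 ≈ 160.82.

Δx_C = 160.82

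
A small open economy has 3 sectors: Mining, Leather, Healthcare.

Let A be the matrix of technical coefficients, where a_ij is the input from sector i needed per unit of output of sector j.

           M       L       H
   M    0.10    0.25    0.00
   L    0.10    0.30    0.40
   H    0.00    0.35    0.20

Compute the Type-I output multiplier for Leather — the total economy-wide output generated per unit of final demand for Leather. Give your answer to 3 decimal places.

m_L = 3.450

I − A =
  [   0.90    -0.25     0.00]
  [  -0.10     0.70    -0.40]
  [   0.00    -0.35     0.80]
Cofactors of I−A, C_ij = (−1)^(i+j)·(minor ij) (rows/columns in the sector order above):
  C_11 = (0.70)(0.80) − (-0.40)(-0.35) = 0.4200
  C_12 = −[(-0.10)(0.80) − (-0.40)(0.00)] = 0.0800
  C_13 = (-0.10)(-0.35) − (0.70)(0.00) = 0.0350
  C_21 = −[(-0.25)(0.80) − (0.00)(-0.35)] = 0.2000
  C_22 = (0.90)(0.80) − (0.00)(0.00) = 0.7200
  C_23 = −[(0.90)(-0.35) − (-0.25)(0.00)] = 0.3150
  C_31 = (-0.25)(-0.40) − (0.00)(0.70) = 0.1000
  C_32 = −[(0.90)(-0.40) − (0.00)(-0.10)] = 0.3600
  C_33 = (0.90)(0.70) − (-0.25)(-0.10) = 0.6050
det(I−A) = Σ_j (I−A)_1j·C_1j = (0.90)(0.4200) + (-0.25)(0.0800) + (0.00)(0.0350) = 0.3580
adj(I−A) = Cᵀ =
  [ 0.4200   0.2000   0.1000]
  [ 0.0800   0.7200   0.3600]
  [ 0.0350   0.3150   0.6050]
(I − A)⁻¹ = adj(I−A) / det(I−A) ≈
  [   1.1732     0.5587     0.2793]
  [   0.2235     2.0112     1.0056]
  [   0.0978     0.8799     1.6899]
The output multiplier for sector j is the column-j sum of the Leontief inverse (I − A)⁻¹ = adj(I−A) / det(I−A).
Column L of adj(I−A): (0.2000, 0.7200, 0.3150); det(I−A) = 0.3580.
m_L = (0.2000 + 0.7200 + 0.3150) / 0.3580 = 1.235 / 0.3580 ≈ 3.450.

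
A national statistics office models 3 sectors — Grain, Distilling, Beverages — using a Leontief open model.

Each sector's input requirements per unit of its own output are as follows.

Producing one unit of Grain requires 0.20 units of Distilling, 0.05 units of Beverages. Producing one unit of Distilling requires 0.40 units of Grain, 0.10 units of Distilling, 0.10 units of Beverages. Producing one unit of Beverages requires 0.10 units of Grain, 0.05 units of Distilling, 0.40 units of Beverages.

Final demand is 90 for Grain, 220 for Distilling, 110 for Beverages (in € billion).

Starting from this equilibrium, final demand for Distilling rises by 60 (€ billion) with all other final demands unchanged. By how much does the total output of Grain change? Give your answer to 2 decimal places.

I − A =
  [   1.00    -0.40    -0.10]
  [  -0.20     0.90    -0.05]
  [  -0.05    -0.10     0.60]
Cofactors of I−A, C_ij = (−1)^(i+j)·(minor ij) (rows/columns in the sector order above):
  C_11 = (0.90)(0.60) − (-0.05)(-0.10) = 0.5350
  C_12 = −[(-0.20)(0.60) − (-0.05)(-0.05)] = 0.1225
  C_13 = (-0.20)(-0.10) − (0.90)(-0.05) = 0.0650
  C_21 = −[(-0.40)(0.60) − (-0.10)(-0.10)] = 0.2500
  C_22 = (1.00)(0.60) − (-0.10)(-0.05) = 0.5950
  C_23 = −[(1.00)(-0.10) − (-0.40)(-0.05)] = 0.1200
  C_31 = (-0.40)(-0.05) − (-0.10)(0.90) = 0.1100
  C_32 = −[(1.00)(-0.05) − (-0.10)(-0.20)] = 0.0700
  C_33 = (1.00)(0.90) − (-0.40)(-0.20) = 0.8200
det(I−A) = Σ_j (I−A)_1j·C_1j = (1.00)(0.5350) + (-0.40)(0.1225) + (-0.10)(0.0650) = 0.4795
adj(I−A) = Cᵀ =
  [ 0.5350   0.2500   0.1100]
  [ 0.1225   0.5950   0.0700]
  [ 0.0650   0.1200   0.8200]
(I − A)⁻¹ = adj(I−A) / det(I−A) ≈
  [   1.1157     0.5214     0.2294]
  [   0.2555     1.2409     0.1460]
  [   0.1356     0.2503     1.7101]
Δx = (I − A)⁻¹ Δd with Δd having +60 in the Distilling component and 0 elsewhere.
So Δx_G = L_GD · (+60), where L_GD = adj(I−A)_GD / det(I−A) = 0.2500 / 0.4795.
Δx_G = 0.2500 × (+60) / 0.4795 = 15.00 / 0.4795 ≈ 31.28.

Δx_G = 31.28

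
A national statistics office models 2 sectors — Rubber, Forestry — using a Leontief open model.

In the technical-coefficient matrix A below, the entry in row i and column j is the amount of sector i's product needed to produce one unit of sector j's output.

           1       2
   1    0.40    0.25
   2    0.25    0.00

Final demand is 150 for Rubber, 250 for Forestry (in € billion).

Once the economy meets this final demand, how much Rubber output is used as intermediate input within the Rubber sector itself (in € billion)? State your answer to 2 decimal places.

I − A =
  [   0.60    -0.25]
  [  -0.25     1.00]
det(I−A) = (0.60)(1.00) − (-0.25)(-0.25) = 0.5375
adj(I−A) = [[1.00, 0.25], [0.25, 0.60]]
(I − A)⁻¹ = adj(I−A) / det(I−A) ≈
  [   1.8605     0.4651]
  [   0.4651     1.1163]
First solve x = (I − A)⁻¹ d = adj(I−A)·d / det(I−A); in particular x_1 = (1.00·150 + 0.25·250) / 0.5375 = 212.50 / 0.5375 ≈ 395.3488.
Intermediate flow from 1 to 1: z_11 = a_11 · x_1 = 0.40 × 212.50 / 0.5375 = 85.00 / 0.5375 ≈ 158.14.

z_11 = 158.14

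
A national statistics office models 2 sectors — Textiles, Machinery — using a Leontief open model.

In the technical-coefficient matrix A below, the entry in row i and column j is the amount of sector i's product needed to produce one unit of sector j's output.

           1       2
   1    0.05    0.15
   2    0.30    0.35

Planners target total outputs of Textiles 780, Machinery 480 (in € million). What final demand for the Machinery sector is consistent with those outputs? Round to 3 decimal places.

d_2 = 78.000

I − A =
  [   0.95    -0.15]
  [  -0.30     0.65]
d = (I − A) x:
  d_1 = (+0.95)·780 + (-0.15)·480 = 669.000
  d_2 = (-0.30)·780 + (+0.65)·480 = 78.000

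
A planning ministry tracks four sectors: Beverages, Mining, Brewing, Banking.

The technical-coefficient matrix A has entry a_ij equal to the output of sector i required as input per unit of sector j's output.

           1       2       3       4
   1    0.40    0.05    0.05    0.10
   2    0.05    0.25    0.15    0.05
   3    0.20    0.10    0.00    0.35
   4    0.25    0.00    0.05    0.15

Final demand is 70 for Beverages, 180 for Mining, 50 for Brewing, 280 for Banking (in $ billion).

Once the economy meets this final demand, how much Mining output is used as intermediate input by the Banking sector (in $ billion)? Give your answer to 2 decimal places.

I − A =
  [   0.60    -0.05    -0.05    -0.10]
  [  -0.05     0.75    -0.15    -0.05]
  [  -0.20    -0.10     1.00    -0.35]
  [  -0.25     0.00    -0.05     0.85]
Compute the cofactors C_ij = (−1)^(i+j)·(3×3 minor ij) of I−A; the adjugate is their transpose:
adj(I−A) = Cᵀ =
  [ 0.611375   0.046375   0.042125   0.092000]
  [ 0.093250   0.460625   0.077250   0.069875]
  [ 0.198625   0.061375   0.361000   0.175625]
  [ 0.191500   0.017250   0.033625   0.429250]
det(I−A) = Σ_j (I−A)_1j·C_1j = (0.60)(0.611375) + (-0.05)(0.093250) + (-0.05)(0.198625) + (-0.10)(0.191500) = 0.33308125
(I − A)⁻¹ = adj(I−A) / det(I−A) ≈
  [   1.8355     0.1392     0.1265     0.2762]
  [   0.2800     1.3829     0.2319     0.2098]
  [   0.5963     0.1843     1.0838     0.5273]
  [   0.5749     0.0518     0.1010     1.2887]
First solve x = (I − A)⁻¹ d = adj(I−A)·d / det(I−A); in particular x_4 = (0.191500·70 + 0.017250·180 + 0.033625·50 + 0.429250·280) / 0.33308125 = 138.38125 / 0.33308125 ≈ 415.4579.
Intermediate flow from 2 to 4: z_24 = a_24 · x_4 = 0.05 × 138.38125 / 0.33308125 = 6.9190625 / 0.33308125 ≈ 20.77.

z_24 = 20.77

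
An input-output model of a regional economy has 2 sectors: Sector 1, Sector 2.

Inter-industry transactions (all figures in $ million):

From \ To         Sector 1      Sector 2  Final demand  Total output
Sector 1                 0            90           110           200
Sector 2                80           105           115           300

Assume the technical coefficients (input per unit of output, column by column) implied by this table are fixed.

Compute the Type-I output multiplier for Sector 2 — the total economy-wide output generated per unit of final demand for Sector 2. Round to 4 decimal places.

m_2 = 2.4528

Technical coefficients a_ij = z_ij / X_j:
  a_11 = 0/200 = 0.00, a_21 = 80/200 = 0.40
  a_12 = 90/300 = 0.30, a_22 = 105/300 = 0.35
I − A =
  [   1.00    -0.30]
  [  -0.40     0.65]
det(I−A) = (1.00)(0.65) − (-0.30)(-0.40) = 0.5300
adj(I−A) = [[0.65, 0.30], [0.40, 1.00]]
(I − A)⁻¹ = adj(I−A) / det(I−A) ≈
  [   1.22642     0.56604]
  [   0.75472     1.88679]
The output multiplier for sector j is the column-j sum of the Leontief inverse (I − A)⁻¹ = adj(I−A) / det(I−A).
Column 2 of adj(I−A): (0.30, 1.00); det(I−A) = 0.5300.
m_2 = (0.30 + 1.00) / 0.5300 = 1.30 / 0.5300 ≈ 2.4528.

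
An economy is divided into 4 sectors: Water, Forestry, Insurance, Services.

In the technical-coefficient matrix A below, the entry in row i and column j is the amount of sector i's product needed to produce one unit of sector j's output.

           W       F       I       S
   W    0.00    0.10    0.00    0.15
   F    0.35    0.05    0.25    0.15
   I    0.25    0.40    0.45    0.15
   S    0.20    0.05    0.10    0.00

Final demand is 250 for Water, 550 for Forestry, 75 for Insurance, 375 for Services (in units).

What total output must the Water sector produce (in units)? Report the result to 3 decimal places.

x_W = 475.287

I − A =
  [   1.00    -0.10     0.00    -0.15]
  [  -0.35     0.95    -0.25    -0.15]
  [  -0.25    -0.40     0.55    -0.15]
  [  -0.20    -0.05    -0.10     1.00]
Compute the cofactors C_ij = (−1)^(i+j)·(3×3 minor ij) of I−A; the adjugate is their transpose:
adj(I−A) = Cᵀ =
  [ 0.396250   0.063625   0.042625   0.075375]
  [ 0.277500   0.514750   0.262750   0.158250]
  [ 0.418750   0.425375   0.873375   0.257625]
  [ 0.135000   0.081000   0.109000   0.397000]
det(I−A) = Σ_j (I−A)_1j·C_1j = (1.00)(0.396250) + (-0.10)(0.277500) + (0.00)(0.418750) + (-0.15)(0.135000) = 0.34825
(I − A)⁻¹ = adj(I−A) / det(I−A) ≈
  [   1.1378     0.1827     0.1224     0.2164]
  [   0.7968     1.4781     0.7545     0.4544]
  [   1.2024     1.2215     2.5079     0.7398]
  [   0.3877     0.2326     0.3130     1.1400]
x = (I − A)⁻¹ d = adj(I−A)·d / det(I−A), with det(I−A) = 0.34825:
  x_W = (0.396250·250 + 0.063625·550 + 0.042625·75 + 0.075375·375) / 0.34825 = 165.51875 / 0.34825 ≈ 475.287
  x_F = (0.277500·250 + 0.514750·550 + 0.262750·75 + 0.158250·375) / 0.34825 = 431.5375 / 0.34825 ≈ 1239.160
  x_I = (0.418750·250 + 0.425375·550 + 0.873375·75 + 0.257625·375) / 0.34825 = 500.75625 / 0.34825 ≈ 1437.922
  x_S = (0.135000·250 + 0.081000·550 + 0.109000·75 + 0.397000·375) / 0.34825 = 235.35 / 0.34825 ≈ 675.808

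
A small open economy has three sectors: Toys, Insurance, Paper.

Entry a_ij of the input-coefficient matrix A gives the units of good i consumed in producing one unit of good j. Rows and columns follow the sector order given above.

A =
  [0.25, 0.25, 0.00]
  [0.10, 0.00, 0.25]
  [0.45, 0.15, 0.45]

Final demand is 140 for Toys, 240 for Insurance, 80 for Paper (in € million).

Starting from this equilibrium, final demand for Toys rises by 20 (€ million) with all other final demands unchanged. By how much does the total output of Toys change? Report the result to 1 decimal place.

I − A =
  [   0.75    -0.25     0.00]
  [  -0.10     1.00    -0.25]
  [  -0.45    -0.15     0.55]
Cofactors of I−A, C_ij = (−1)^(i+j)·(minor ij) (rows/columns in the sector order above):
  C_11 = (1.00)(0.55) − (-0.25)(-0.15) = 0.5125
  C_12 = −[(-0.10)(0.55) − (-0.25)(-0.45)] = 0.1675
  C_13 = (-0.10)(-0.15) − (1.00)(-0.45) = 0.4650
  C_21 = −[(-0.25)(0.55) − (0.00)(-0.15)] = 0.1375
  C_22 = (0.75)(0.55) − (0.00)(-0.45) = 0.4125
  C_23 = −[(0.75)(-0.15) − (-0.25)(-0.45)] = 0.2250
  C_31 = (-0.25)(-0.25) − (0.00)(1.00) = 0.0625
  C_32 = −[(0.75)(-0.25) − (0.00)(-0.10)] = 0.1875
  C_33 = (0.75)(1.00) − (-0.25)(-0.10) = 0.7250
det(I−A) = Σ_j (I−A)_1j·C_1j = (0.75)(0.5125) + (-0.25)(0.1675) + (0.00)(0.4650) = 0.3425
adj(I−A) = Cᵀ =
  [ 0.5125   0.1375   0.0625]
  [ 0.1675   0.4125   0.1875]
  [ 0.4650   0.2250   0.7250]
(I − A)⁻¹ = adj(I−A) / det(I−A) ≈
  [   1.4964     0.4015     0.1825]
  [   0.4891     1.2044     0.5474]
  [   1.3577     0.6569     2.1168]
Δx = (I − A)⁻¹ Δd with Δd having +20 in the Toys component and 0 elsewhere.
So Δx_1 = L_11 · (+20), where L_11 = adj(I−A)_11 / det(I−A) = 0.5125 / 0.3425.
Δx_1 = 0.5125 × (+20) / 0.3425 = 10.25 / 0.3425 ≈ 29.9.

Δx_1 = 29.9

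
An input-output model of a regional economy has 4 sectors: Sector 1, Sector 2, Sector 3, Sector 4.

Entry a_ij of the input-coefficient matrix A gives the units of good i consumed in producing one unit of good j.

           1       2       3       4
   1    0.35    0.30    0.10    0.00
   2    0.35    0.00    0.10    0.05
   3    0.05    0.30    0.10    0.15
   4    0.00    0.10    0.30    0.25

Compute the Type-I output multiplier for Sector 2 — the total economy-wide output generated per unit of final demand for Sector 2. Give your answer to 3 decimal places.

m_2 = 2.941

I − A =
  [   0.65    -0.30    -0.10     0.00]
  [  -0.35     1.00    -0.10    -0.05]
  [  -0.05    -0.30     0.90    -0.15]
  [   0.00    -0.10    -0.30     0.75]
Compute the cofactors C_ij = (−1)^(i+j)·(3×3 minor ij) of I−A; the adjugate is their transpose:
adj(I−A) = Cᵀ =
  [ 0.59700   0.21300   0.10150   0.03450]
  [ 0.22500   0.40575   0.08475   0.04400]
  [ 0.12125   0.16725   0.40550   0.09225]
  [ 0.07850   0.12100   0.17350   0.45400]
det(I−A) = Σ_j (I−A)_1j·C_1j = (0.65)(0.59700) + (-0.30)(0.22500) + (-0.10)(0.12125) + (0.00)(0.07850) = 0.308425
(I − A)⁻¹ = adj(I−A) / det(I−A) ≈
  [   1.9356     0.6906     0.3291     0.1119]
  [   0.7295     1.3156     0.2748     0.1427]
  [   0.3931     0.5423     1.3147     0.2991]
  [   0.2545     0.3923     0.5625     1.4720]
The output multiplier for sector j is the column-j sum of the Leontief inverse (I − A)⁻¹ = adj(I−A) / det(I−A).
Column 2 of adj(I−A): (0.21300, 0.40575, 0.16725, 0.12100); det(I−A) = 0.308425.
m_2 = (0.21300 + 0.40575 + 0.16725 + 0.12100) / 0.308425 = 0.907 / 0.308425 ≈ 2.941.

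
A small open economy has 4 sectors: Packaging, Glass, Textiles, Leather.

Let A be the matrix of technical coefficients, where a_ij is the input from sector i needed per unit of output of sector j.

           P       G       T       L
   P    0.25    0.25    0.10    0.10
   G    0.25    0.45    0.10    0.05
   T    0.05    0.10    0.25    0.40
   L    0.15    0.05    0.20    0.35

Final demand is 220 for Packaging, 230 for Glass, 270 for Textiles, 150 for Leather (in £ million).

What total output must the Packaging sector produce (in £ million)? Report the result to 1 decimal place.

x_P = 901.3

I − A =
  [   0.75    -0.25    -0.10    -0.10]
  [  -0.25     0.55    -0.10    -0.05]
  [  -0.05    -0.10     0.75    -0.40]
  [  -0.15    -0.05    -0.20     0.65]
Compute the cofactors C_ij = (−1)^(i+j)·(3×3 minor ij) of I−A; the adjugate is their transpose:
adj(I−A) = Cᵀ =
  [ 0.212750   0.116125   0.065750   0.082125]
  [ 0.117250   0.284125   0.076750   0.087125]
  [ 0.072750   0.085625   0.214250   0.149625]
  [ 0.080500   0.075000   0.087000   0.248500]
det(I−A) = Σ_j (I−A)_1j·C_1j = (0.75)(0.212750) + (-0.25)(0.117250) + (-0.10)(0.072750) + (-0.10)(0.080500) = 0.114925
(I − A)⁻¹ = adj(I−A) / det(I−A) ≈
  [   1.8512     1.0104     0.5721     0.7146]
  [   1.0202     2.4723     0.6678     0.7581]
  [   0.6330     0.7451     1.8643     1.3019]
  [   0.7005     0.6526     0.7570     2.1623]
x = (I − A)⁻¹ d = adj(I−A)·d / det(I−A), with det(I−A) = 0.114925:
  x_P = (0.212750·220 + 0.116125·230 + 0.065750·270 + 0.082125·150) / 0.114925 = 103.585 / 0.114925 ≈ 901.3
  x_G = (0.117250·220 + 0.284125·230 + 0.076750·270 + 0.087125·150) / 0.114925 = 124.935 / 0.114925 ≈ 1087.1
  x_T = (0.072750·220 + 0.085625·230 + 0.214250·270 + 0.149625·150) / 0.114925 = 115.99 / 0.114925 ≈ 1009.3
  x_L = (0.080500·220 + 0.075000·230 + 0.087000·270 + 0.248500·150) / 0.114925 = 95.725 / 0.114925 ≈ 832.9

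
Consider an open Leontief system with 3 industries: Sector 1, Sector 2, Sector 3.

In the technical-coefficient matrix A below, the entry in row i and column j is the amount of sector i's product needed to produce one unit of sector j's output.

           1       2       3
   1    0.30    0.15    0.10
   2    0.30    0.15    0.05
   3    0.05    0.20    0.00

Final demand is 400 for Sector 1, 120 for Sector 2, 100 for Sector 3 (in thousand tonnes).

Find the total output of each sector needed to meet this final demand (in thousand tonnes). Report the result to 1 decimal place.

x_1 = 686.8, x_2 = 396.1, x_3 = 213.6

I − A =
  [   0.70    -0.15    -0.10]
  [  -0.30     0.85    -0.05]
  [  -0.05    -0.20     1.00]
Cofactors of I−A, C_ij = (−1)^(i+j)·(minor ij) (rows/columns in the sector order above):
  C_11 = (0.85)(1.00) − (-0.05)(-0.20) = 0.8400
  C_12 = −[(-0.30)(1.00) − (-0.05)(-0.05)] = 0.3025
  C_13 = (-0.30)(-0.20) − (0.85)(-0.05) = 0.1025
  C_21 = −[(-0.15)(1.00) − (-0.10)(-0.20)] = 0.1700
  C_22 = (0.70)(1.00) − (-0.10)(-0.05) = 0.6950
  C_23 = −[(0.70)(-0.20) − (-0.15)(-0.05)] = 0.1475
  C_31 = (-0.15)(-0.05) − (-0.10)(0.85) = 0.0925
  C_32 = −[(0.70)(-0.05) − (-0.10)(-0.30)] = 0.0650
  C_33 = (0.70)(0.85) − (-0.15)(-0.30) = 0.5500
det(I−A) = Σ_j (I−A)_1j·C_1j = (0.70)(0.8400) + (-0.15)(0.3025) + (-0.10)(0.1025) = 0.532375
adj(I−A) = Cᵀ =
  [ 0.8400   0.1700   0.0925]
  [ 0.3025   0.6950   0.0650]
  [ 0.1025   0.1475   0.5500]
(I − A)⁻¹ = adj(I−A) / det(I−A) ≈
  [   1.5778     0.3193     0.1737]
  [   0.5682     1.3055     0.1221]
  [   0.1925     0.2771     1.0331]
x = (I − A)⁻¹ d = adj(I−A)·d / det(I−A), with det(I−A) = 0.532375:
  x_1 = (0.8400·400 + 0.1700·120 + 0.0925·100) / 0.532375 = 365.65 / 0.532375 ≈ 686.8
  x_2 = (0.3025·400 + 0.6950·120 + 0.0650·100) / 0.532375 = 210.90 / 0.532375 ≈ 396.1
  x_3 = (0.1025·400 + 0.1475·120 + 0.5500·100) / 0.532375 = 113.70 / 0.532375 ≈ 213.6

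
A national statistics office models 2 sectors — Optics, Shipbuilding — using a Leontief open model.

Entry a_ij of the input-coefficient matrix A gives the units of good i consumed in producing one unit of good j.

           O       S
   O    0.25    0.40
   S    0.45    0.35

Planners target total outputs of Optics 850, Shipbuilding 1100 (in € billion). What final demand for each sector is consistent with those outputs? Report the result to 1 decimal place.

I − A =
  [   0.75    -0.40]
  [  -0.45     0.65]
d = (I − A) x:
  d_O = (+0.75)·850 + (-0.40)·1100 = 197.5
  d_S = (-0.45)·850 + (+0.65)·1100 = 332.5

d_O = 197.5, d_S = 332.5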